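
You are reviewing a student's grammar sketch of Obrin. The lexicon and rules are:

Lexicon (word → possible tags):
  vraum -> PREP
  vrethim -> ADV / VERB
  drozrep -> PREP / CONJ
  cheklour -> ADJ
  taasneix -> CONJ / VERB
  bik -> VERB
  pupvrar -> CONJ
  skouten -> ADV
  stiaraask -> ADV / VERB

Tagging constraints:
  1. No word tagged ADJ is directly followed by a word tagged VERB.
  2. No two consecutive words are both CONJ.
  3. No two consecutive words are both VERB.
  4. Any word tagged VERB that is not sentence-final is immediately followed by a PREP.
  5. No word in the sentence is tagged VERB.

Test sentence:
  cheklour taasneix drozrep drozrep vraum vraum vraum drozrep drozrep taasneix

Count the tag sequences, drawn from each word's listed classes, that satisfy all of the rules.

4

Candidates per position — 1:cheklour {ADJ}; 2:taasneix {CONJ,VERB}; 3:drozrep {PREP,CONJ}; 4:drozrep {PREP,CONJ}; 5:vraum {PREP}; 6:vraum {PREP}; 7:vraum {PREP}; 8:drozrep {PREP,CONJ}; 9:drozrep {PREP,CONJ}; 10:taasneix {CONJ,VERB}.
There are 64 candidate sequences in total.
The sequences that satisfy every rule: ADJ CONJ PREP PREP PREP PREP PREP PREP PREP CONJ; ADJ CONJ PREP PREP PREP PREP PREP CONJ PREP CONJ; ADJ CONJ PREP CONJ PREP PREP PREP PREP PREP CONJ; ADJ CONJ PREP CONJ PREP PREP PREP CONJ PREP CONJ.
Count = 4.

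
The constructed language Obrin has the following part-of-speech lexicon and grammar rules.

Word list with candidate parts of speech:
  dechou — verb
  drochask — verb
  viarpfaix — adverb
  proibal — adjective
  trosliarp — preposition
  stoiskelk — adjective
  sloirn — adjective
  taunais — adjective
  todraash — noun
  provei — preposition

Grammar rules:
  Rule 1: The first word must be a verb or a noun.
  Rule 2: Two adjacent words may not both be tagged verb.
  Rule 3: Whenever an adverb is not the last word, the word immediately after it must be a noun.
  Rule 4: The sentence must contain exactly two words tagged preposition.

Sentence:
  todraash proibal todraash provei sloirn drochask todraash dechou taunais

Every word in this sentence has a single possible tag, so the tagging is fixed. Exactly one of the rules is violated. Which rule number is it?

4

Fixed tagging: noun adjective noun preposition adjective verb noun verb adjective.
Checking each rule: R1 holds, R2 holds, R3 holds, R4 violated.
Only rule 4 fails.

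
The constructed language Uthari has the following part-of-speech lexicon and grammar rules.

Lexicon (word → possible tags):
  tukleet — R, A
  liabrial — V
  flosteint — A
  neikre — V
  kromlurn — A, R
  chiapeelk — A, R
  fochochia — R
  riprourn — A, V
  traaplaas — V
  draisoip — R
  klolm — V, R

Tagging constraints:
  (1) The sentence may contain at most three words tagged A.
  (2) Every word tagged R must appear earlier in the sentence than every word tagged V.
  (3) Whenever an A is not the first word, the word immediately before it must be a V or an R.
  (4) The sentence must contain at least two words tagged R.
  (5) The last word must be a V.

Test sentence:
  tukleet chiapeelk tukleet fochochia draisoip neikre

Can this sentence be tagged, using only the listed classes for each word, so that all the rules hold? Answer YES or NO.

Candidates per position — 1:tukleet {R,A}; 2:chiapeelk {A,R}; 3:tukleet {R,A}; 4:fochochia {R}; 5:draisoip {R}; 6:neikre {V}.
One satisfying assignment: R A R R R V.
Check: rule 1 holds; rule 2 holds; rule 3 holds; rule 4 holds; rule 5 holds.

YES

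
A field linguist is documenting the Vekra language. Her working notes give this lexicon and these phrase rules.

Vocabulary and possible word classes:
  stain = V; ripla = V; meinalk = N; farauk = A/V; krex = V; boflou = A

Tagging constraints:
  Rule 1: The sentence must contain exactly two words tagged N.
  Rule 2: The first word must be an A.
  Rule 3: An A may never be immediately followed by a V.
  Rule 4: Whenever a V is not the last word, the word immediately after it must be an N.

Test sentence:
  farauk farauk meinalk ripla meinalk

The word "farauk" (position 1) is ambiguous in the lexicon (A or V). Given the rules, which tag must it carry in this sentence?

Candidates per position — 1:farauk {A,V}; 2:farauk {A,V}; 3:meinalk {N}; 4:ripla {V}; 5:meinalk {N}.
If word 1 were V, no tagging could satisfy rule 2; so word 1 is A.
If word 2 were V, no tagging could satisfy rule 3; so word 2 is A.
The unique satisfying tagging is: A A N V N.
Verifying each rule — rule 1 ✓; rule 2 ✓; rule 3 ✓; rule 4 ✓.

A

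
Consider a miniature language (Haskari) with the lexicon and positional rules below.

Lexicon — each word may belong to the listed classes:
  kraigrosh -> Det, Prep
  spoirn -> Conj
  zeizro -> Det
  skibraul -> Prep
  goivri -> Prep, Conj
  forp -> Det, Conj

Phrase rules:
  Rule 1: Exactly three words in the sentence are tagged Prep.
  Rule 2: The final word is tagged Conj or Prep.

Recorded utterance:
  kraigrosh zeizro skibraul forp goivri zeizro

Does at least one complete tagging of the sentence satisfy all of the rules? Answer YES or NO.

NO

Candidates per position — 1:kraigrosh {Det,Prep}; 2:zeizro {Det}; 3:skibraul {Prep}; 4:forp {Det,Conj}; 5:goivri {Prep,Conj}; 6:zeizro {Det}.
Rule 2 cannot be satisfied by any choice of tags from the lexicon.
So there is no consistent tagging.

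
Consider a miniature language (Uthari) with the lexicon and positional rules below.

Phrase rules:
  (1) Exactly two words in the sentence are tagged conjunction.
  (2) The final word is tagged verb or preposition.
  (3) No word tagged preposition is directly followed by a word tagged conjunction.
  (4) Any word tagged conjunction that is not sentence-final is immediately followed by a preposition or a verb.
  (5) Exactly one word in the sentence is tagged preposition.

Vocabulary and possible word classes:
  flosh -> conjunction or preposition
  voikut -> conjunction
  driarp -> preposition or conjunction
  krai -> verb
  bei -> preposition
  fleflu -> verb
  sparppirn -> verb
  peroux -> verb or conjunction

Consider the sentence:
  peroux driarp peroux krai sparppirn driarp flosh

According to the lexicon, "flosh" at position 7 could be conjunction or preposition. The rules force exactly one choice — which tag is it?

preposition

Candidates per position — 1:peroux {verb,conjunction}; 2:driarp {preposition,conjunction}; 3:peroux {verb,conjunction}; 4:krai {verb}; 5:sparppirn {verb}; 6:driarp {preposition,conjunction}; 7:flosh {conjunction,preposition}.
Position 7: tagging it conjunction would leave rule 2 unsatisfiable, so it must be preposition.
Position 2: tagging it preposition would leave rule 5 unsatisfiable, so it must be conjunction.
Position 3: tagging it conjunction would leave rule 4 unsatisfiable, so it must be verb.
Position 6: tagging it preposition would leave rule 5 unsatisfiable, so it must be conjunction.
Position 1: tagging it conjunction would leave rule 1 unsatisfiable, so it must be verb.
So the tagging must be: verb conjunction verb verb verb conjunction preposition.
Rule-by-rule: rule 1 ✓; rule 2 ✓; rule 3 ✓; rule 4 ✓; rule 5 ✓.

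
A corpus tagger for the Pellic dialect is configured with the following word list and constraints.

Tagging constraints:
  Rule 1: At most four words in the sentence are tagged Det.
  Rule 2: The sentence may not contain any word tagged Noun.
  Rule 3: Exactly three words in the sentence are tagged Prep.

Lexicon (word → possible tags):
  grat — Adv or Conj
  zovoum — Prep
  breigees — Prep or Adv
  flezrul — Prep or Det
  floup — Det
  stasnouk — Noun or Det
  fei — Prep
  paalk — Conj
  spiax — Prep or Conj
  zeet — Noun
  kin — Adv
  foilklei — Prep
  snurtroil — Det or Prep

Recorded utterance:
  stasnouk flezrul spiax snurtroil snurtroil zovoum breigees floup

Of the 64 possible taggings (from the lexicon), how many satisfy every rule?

Candidates per position — 1:stasnouk {Noun,Det}; 2:flezrul {Prep,Det}; 3:spiax {Prep,Conj}; 4:snurtroil {Det,Prep}; 5:snurtroil {Det,Prep}; 6:zovoum {Prep}; 7:breigees {Prep,Adv}; 8:floup {Det}.
There are 64 candidate sequences in total.
Checking each against the rules leaves 9 sequences.
Count = 9.

9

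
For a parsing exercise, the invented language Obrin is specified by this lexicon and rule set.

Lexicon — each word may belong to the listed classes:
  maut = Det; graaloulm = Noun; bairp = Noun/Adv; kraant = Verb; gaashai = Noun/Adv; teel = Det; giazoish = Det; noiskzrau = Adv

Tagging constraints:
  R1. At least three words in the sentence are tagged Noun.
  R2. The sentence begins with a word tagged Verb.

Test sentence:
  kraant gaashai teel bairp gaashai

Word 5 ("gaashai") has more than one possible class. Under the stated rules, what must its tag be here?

Candidates per position — 1:kraant {Verb}; 2:gaashai {Noun,Adv}; 3:teel {Det}; 4:bairp {Noun,Adv}; 5:gaashai {Noun,Adv}.
At position 2, choosing Adv makes rule 1 impossible to satisfy; hence Noun.
At position 4, choosing Adv makes rule 1 impossible to satisfy; hence Noun.
At position 5, choosing Adv makes rule 1 impossible to satisfy; hence Noun.
The only consistent sequence is: Verb Noun Det Noun Noun.
Verifying each rule — rule 1 ✓; rule 2 ✓.

Noun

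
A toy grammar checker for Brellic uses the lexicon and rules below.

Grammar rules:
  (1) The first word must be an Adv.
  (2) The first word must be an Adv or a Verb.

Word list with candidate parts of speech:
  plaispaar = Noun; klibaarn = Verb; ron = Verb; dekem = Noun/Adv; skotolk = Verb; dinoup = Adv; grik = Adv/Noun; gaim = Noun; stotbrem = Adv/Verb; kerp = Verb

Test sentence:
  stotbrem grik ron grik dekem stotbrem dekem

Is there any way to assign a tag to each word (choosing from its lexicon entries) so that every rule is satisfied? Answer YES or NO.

Candidates per position — 1:stotbrem {Adv,Verb}; 2:grik {Adv,Noun}; 3:ron {Verb}; 4:grik {Adv,Noun}; 5:dekem {Noun,Adv}; 6:stotbrem {Adv,Verb}; 7:dekem {Noun,Adv}.
One satisfying assignment: Adv Adv Verb Adv Adv Verb Adv.
Rule-by-rule: rule 1 holds; rule 2 holds.

YES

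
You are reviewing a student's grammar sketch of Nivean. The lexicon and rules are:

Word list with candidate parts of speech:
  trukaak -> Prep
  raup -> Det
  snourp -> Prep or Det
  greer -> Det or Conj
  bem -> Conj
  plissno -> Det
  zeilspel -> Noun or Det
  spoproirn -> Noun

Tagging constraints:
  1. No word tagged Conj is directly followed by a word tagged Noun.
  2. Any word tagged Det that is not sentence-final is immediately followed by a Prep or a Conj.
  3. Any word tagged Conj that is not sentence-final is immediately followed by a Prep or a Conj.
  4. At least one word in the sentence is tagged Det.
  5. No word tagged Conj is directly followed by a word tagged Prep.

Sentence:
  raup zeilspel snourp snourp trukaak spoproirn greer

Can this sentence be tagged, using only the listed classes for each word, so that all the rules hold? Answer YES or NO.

Candidates per position — 1:raup {Det}; 2:zeilspel {Noun,Det}; 3:snourp {Prep,Det}; 4:snourp {Prep,Det}; 5:trukaak {Prep}; 6:spoproirn {Noun}; 7:greer {Det,Conj}.
Rule 2 cannot be satisfied by any choice of tags from the lexicon.
So there is no consistent tagging.

NO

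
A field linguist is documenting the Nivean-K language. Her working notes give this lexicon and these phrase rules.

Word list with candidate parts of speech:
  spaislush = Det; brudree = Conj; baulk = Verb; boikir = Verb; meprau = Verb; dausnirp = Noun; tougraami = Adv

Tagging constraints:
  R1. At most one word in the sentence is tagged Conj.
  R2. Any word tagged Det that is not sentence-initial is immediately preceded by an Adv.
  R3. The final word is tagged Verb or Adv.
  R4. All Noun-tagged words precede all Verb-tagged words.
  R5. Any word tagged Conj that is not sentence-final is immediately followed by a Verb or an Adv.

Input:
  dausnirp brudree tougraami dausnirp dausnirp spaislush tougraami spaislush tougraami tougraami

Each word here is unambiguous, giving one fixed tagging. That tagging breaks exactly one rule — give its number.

2

Fixed tagging: Noun Conj Adv Noun Noun Det Adv Det Adv Adv.
Rule check: R1 holds, R2 violated, R3 holds, R4 holds, R5 holds.
Only rule 2 fails.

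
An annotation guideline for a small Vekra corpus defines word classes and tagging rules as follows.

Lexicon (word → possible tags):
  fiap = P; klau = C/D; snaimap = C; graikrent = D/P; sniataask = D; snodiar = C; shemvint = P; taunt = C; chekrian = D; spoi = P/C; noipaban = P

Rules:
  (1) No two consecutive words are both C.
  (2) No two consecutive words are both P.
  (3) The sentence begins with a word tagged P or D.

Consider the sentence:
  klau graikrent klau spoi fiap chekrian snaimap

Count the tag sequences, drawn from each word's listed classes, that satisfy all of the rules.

2

Candidates per position — 1:klau {C,D}; 2:graikrent {D,P}; 3:klau {C,D}; 4:spoi {P,C}; 5:fiap {P}; 6:chekrian {D}; 7:snaimap {C}.
There are 16 candidate sequences in total.
The sequences that satisfy every rule: D D D C P D C; D P D C P D C.
Count = 2.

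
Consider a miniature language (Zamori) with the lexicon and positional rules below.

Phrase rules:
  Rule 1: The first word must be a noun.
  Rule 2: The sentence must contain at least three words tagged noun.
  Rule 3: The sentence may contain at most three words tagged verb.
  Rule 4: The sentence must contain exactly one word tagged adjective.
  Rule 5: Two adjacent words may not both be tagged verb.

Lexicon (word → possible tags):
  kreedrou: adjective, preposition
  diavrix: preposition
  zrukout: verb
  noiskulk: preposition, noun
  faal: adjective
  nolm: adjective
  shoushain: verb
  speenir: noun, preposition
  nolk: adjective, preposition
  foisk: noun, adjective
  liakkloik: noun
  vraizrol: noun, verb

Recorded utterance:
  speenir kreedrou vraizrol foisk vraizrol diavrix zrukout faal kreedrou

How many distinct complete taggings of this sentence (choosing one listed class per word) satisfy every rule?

Candidates per position — 1:speenir {noun,preposition}; 2:kreedrou {adjective,preposition}; 3:vraizrol {noun,verb}; 4:foisk {noun,adjective}; 5:vraizrol {noun,verb}; 6:diavrix {preposition}; 7:zrukout {verb}; 8:faal {adjective}; 9:kreedrou {adjective,preposition}.
There are 64 candidate sequences in total.
The sequences that satisfy every rule: noun preposition noun noun noun preposition verb adjective preposition; noun preposition noun noun verb preposition verb adjective preposition; noun preposition verb noun noun preposition verb adjective preposition.
Count = 3.

3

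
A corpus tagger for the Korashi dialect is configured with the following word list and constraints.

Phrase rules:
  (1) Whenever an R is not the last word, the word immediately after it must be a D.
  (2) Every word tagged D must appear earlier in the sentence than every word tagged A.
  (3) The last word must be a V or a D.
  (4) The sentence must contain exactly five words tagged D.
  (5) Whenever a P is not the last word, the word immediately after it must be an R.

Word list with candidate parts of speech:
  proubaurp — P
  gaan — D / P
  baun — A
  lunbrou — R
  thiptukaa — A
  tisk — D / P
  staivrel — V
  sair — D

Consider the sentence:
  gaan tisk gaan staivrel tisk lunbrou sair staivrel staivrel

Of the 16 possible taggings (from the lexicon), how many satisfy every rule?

Candidates per position — 1:gaan {D,P}; 2:tisk {D,P}; 3:gaan {D,P}; 4:staivrel {V}; 5:tisk {D,P}; 6:lunbrou {R}; 7:sair {D}; 8:staivrel {V}; 9:staivrel {V}.
There are 16 candidate sequences in total.
The sequences that satisfy every rule: D D D V D R D V V.
Count = 1.

1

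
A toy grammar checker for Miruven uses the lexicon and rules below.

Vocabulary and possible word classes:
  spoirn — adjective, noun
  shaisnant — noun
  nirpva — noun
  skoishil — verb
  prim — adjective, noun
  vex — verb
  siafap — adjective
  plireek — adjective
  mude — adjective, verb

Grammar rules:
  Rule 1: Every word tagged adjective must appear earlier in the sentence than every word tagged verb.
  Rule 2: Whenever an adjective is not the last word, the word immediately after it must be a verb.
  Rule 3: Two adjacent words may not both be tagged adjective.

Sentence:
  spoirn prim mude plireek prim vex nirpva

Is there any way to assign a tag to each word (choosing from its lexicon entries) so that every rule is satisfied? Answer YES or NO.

NO

Candidates per position — 1:spoirn {adjective,noun}; 2:prim {adjective,noun}; 3:mude {adjective,verb}; 4:plireek {adjective}; 5:prim {adjective,noun}; 6:vex {verb}; 7:nirpva {noun}.
Rule 2 cannot be satisfied by any choice of tags from the lexicon.
So there is no consistent tagging.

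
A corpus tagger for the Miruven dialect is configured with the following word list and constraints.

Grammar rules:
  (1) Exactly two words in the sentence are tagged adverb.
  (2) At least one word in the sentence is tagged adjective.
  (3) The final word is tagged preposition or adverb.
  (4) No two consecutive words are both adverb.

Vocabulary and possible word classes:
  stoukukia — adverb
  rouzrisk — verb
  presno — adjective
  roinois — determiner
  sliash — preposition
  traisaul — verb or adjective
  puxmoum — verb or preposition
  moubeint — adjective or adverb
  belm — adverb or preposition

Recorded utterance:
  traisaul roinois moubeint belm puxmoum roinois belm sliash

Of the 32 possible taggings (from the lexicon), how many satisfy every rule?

Candidates per position — 1:traisaul {verb,adjective}; 2:roinois {determiner}; 3:moubeint {adjective,adverb}; 4:belm {adverb,preposition}; 5:puxmoum {verb,preposition}; 6:roinois {determiner}; 7:belm {adverb,preposition}; 8:sliash {preposition}.
There are 32 candidate sequences in total.
Checking each against the rules leaves 6 sequences.
Count = 6.

6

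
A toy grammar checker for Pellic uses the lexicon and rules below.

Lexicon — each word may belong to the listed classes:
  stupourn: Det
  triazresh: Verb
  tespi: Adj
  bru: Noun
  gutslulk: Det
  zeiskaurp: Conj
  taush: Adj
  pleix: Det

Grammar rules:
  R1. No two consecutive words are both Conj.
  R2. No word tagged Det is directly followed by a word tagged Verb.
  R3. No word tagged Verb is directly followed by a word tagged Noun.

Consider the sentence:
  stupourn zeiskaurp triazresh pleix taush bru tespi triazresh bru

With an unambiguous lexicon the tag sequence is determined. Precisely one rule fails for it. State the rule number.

3

Fixed tagging: Det Conj Verb Det Adj Noun Adj Verb Noun.
Checking each rule: R1 ok, R2 ok, R3 fails.
Only rule 3 fails.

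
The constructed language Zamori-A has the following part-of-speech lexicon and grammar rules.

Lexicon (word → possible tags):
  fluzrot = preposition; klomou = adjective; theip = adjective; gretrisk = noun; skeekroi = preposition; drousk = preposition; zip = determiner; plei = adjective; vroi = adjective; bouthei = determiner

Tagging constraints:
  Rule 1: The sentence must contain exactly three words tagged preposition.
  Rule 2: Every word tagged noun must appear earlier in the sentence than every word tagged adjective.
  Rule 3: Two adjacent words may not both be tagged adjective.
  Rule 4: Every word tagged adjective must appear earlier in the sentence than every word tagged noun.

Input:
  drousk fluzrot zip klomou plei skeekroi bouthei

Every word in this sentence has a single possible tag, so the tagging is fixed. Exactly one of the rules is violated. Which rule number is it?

Fixed tagging: preposition preposition determiner adjective adjective preposition determiner.
Checking each rule: R1 ok, R2 ok, R3 fails, R4 ok.
Only rule 3 fails.

3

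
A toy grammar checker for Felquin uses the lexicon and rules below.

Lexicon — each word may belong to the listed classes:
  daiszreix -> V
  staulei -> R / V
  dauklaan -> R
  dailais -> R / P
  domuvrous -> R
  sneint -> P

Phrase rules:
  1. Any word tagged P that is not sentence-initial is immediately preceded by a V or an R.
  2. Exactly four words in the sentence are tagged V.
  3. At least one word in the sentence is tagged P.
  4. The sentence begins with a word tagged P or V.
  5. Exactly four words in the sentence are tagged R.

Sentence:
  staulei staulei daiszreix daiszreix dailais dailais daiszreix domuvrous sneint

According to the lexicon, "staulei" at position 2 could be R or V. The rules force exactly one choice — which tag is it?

R

Candidates per position — 1:staulei {R,V}; 2:staulei {R,V}; 3:daiszreix {V}; 4:daiszreix {V}; 5:dailais {R,P}; 6:dailais {R,P}; 7:daiszreix {V}; 8:domuvrous {R}; 9:sneint {P}.
Position 1: R is ruled out by rule 4; that leaves V.
Position 2: V is ruled out by rule 2; that leaves R.
Position 5: P is ruled out by rule 5; that leaves R.
Position 6: P is ruled out by rule 5; that leaves R.
The unique satisfying tagging is: V R V V R R V R P.
Checking: rule 1 ok; rule 2 ok; rule 3 ok; rule 4 ok; rule 5 ok.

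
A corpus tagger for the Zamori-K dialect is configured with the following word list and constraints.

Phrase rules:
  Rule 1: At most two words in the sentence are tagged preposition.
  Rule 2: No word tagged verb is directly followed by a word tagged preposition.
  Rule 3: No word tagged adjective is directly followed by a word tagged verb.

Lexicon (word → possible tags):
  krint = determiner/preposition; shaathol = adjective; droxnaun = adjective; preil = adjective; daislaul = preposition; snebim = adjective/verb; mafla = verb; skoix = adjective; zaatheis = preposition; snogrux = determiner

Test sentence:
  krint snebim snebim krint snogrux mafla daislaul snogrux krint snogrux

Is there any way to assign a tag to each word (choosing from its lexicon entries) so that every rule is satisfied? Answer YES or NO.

NO

Candidates per position — 1:krint {determiner,preposition}; 2:snebim {adjective,verb}; 3:snebim {adjective,verb}; 4:krint {determiner,preposition}; 5:snogrux {determiner}; 6:mafla {verb}; 7:daislaul {preposition}; 8:snogrux {determiner}; 9:krint {determiner,preposition}; 10:snogrux {determiner}.
Rule 2 cannot be satisfied by any choice of tags from the lexicon.
So there is no consistent tagging.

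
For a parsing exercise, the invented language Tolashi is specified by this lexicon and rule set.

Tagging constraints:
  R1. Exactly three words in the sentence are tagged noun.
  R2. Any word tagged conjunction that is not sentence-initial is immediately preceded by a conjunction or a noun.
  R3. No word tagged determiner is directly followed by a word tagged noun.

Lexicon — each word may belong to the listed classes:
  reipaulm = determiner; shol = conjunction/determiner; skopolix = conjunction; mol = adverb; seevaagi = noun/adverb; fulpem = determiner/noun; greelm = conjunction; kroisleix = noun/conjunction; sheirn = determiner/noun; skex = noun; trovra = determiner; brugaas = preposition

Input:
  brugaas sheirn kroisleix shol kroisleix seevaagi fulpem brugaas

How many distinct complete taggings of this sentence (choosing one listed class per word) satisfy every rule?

6

Candidates per position — 1:brugaas {preposition}; 2:sheirn {determiner,noun}; 3:kroisleix {noun,conjunction}; 4:shol {conjunction,determiner}; 5:kroisleix {noun,conjunction}; 6:seevaagi {noun,adverb}; 7:fulpem {determiner,noun}; 8:brugaas {preposition}.
There are 64 candidate sequences in total.
Checking each against the rules leaves 6 sequences.
Count = 6.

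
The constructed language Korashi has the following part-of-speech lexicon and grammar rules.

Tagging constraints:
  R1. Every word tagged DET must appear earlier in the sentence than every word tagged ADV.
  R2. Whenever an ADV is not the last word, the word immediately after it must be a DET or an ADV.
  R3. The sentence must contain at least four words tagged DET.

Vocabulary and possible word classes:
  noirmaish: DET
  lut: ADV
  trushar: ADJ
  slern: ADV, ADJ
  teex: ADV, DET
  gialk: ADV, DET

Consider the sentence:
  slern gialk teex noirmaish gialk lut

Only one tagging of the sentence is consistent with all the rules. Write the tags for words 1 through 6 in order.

Candidates per position — 1:slern {ADV,ADJ}; 2:gialk {ADV,DET}; 3:teex {ADV,DET}; 4:noirmaish {DET}; 5:gialk {ADV,DET}; 6:lut {ADV}.
At position 1, choosing ADV makes rule 1 impossible to satisfy; hence ADJ.
At position 2, choosing ADV makes rule 1 impossible to satisfy; hence DET.
At position 3, choosing ADV makes rule 1 impossible to satisfy; hence DET.
At position 5, choosing ADV makes rule 3 impossible to satisfy; hence DET.
That leaves exactly one tagging: ADJ DET DET DET DET ADV.
Check: rule 1 ✓; rule 2 ✓; rule 3 ✓.

ADJ DET DET DET DET ADV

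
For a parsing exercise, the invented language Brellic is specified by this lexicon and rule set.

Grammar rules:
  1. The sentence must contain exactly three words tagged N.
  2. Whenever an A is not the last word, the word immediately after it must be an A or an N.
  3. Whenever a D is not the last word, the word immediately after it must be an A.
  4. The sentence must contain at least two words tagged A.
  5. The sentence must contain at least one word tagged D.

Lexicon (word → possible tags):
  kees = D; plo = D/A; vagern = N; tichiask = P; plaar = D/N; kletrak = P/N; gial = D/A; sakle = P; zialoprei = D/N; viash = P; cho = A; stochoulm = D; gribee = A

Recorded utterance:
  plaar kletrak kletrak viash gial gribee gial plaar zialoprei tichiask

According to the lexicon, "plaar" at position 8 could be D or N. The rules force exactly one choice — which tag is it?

N

Candidates per position — 1:plaar {D,N}; 2:kletrak {P,N}; 3:kletrak {P,N}; 4:viash {P}; 5:gial {D,A}; 6:gribee {A}; 7:gial {D,A}; 8:plaar {D,N}; 9:zialoprei {D,N}; 10:tichiask {P}.
If word 1 were D, no tagging could satisfy rule 3; so word 1 is N.
If word 7 were D, no tagging could satisfy rule 2; so word 7 is A.
If word 8 were D, no tagging could satisfy rule 2; so word 8 is N.
If word 9 were D, no tagging could satisfy rule 3; so word 9 is N.
If word 2 were N, no tagging could satisfy rule 1; so word 2 is P.
If word 3 were N, no tagging could satisfy rule 1; so word 3 is P.
If word 5 were A, no tagging could satisfy rule 5; so word 5 is D.
So the tagging must be: N P P P D A A N N P.
Check: rule 1 satisfied; rule 2 satisfied; rule 3 satisfied; rule 4 satisfied; rule 5 satisfied.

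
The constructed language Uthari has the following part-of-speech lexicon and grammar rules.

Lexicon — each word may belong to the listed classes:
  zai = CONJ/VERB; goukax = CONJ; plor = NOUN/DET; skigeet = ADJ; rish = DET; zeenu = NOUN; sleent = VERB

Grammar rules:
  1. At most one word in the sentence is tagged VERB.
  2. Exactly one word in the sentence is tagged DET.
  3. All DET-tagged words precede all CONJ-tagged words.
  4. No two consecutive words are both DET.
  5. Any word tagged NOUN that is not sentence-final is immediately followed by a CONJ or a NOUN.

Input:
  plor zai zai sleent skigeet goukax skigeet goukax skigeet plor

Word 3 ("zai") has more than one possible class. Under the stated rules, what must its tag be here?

Candidates per position — 1:plor {NOUN,DET}; 2:zai {CONJ,VERB}; 3:zai {CONJ,VERB}; 4:sleent {VERB}; 5:skigeet {ADJ}; 6:goukax {CONJ}; 7:skigeet {ADJ}; 8:goukax {CONJ}; 9:skigeet {ADJ}; 10:plor {NOUN,DET}.
If word 2 were VERB, no tagging could satisfy rule 1; so word 2 is CONJ.
If word 3 were VERB, no tagging could satisfy rule 1; so word 3 is CONJ.
If word 10 were DET, no tagging could satisfy rule 3; so word 10 is NOUN.
If word 1 were NOUN, no tagging could satisfy rule 2; so word 1 is DET.
The unique satisfying tagging is: DET CONJ CONJ VERB ADJ CONJ ADJ CONJ ADJ NOUN.
Check: rule 1 ✓; rule 2 ✓; rule 3 ✓; rule 4 ✓; rule 5 ✓.

CONJ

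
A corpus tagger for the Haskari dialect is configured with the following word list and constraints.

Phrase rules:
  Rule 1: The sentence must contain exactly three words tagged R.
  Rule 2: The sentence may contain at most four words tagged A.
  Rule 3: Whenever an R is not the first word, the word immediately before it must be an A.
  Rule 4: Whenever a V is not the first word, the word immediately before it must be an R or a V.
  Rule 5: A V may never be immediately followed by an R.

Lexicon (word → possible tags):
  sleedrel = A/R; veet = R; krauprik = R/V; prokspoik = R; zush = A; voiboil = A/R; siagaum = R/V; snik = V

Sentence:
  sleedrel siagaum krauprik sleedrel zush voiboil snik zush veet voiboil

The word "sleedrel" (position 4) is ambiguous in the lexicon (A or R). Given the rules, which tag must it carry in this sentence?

A

Candidates per position — 1:sleedrel {A,R}; 2:siagaum {R,V}; 3:krauprik {R,V}; 4:sleedrel {A,R}; 5:zush {A}; 6:voiboil {A,R}; 7:snik {V}; 8:zush {A}; 9:veet {R}; 10:voiboil {A,R}.
At position 3, choosing R makes rule 3 impossible to satisfy; hence V.
At position 4, choosing R makes rule 3 impossible to satisfy; hence A.
At position 6, choosing A makes rule 4 impossible to satisfy; hence R.
At position 10, choosing R makes rule 3 impossible to satisfy; hence A.
At position 1, choosing A makes rule 2 impossible to satisfy; hence R.
At position 2, choosing R makes rule 1 impossible to satisfy; hence V.
The unique satisfying tagging is: R V V A A R V A R A.
Rule-by-rule: rule 1 holds; rule 2 holds; rule 3 holds; rule 4 holds; rule 5 holds.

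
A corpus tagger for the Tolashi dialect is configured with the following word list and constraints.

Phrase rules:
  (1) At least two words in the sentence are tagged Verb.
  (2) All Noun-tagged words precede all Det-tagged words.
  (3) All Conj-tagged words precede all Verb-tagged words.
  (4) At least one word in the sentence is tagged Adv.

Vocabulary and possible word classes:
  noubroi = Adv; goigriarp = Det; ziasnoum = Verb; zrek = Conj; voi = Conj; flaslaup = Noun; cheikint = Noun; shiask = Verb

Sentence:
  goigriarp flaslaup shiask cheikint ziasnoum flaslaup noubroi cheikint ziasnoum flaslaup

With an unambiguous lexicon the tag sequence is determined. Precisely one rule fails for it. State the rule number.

2

Fixed tagging: Det Noun Verb Noun Verb Noun Adv Noun Verb Noun.
Applying the rules: R1 holds, R2 violated, R3 holds, R4 holds.
Only rule 2 fails.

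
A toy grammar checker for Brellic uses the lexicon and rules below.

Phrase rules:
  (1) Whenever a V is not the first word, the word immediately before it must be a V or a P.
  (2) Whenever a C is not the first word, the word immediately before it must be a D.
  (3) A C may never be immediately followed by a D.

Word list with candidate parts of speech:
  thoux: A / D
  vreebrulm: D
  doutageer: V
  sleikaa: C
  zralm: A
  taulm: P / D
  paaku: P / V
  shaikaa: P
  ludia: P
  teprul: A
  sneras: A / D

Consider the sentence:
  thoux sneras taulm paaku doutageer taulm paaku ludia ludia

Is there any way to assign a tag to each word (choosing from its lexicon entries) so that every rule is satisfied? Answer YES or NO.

YES

Candidates per position — 1:thoux {A,D}; 2:sneras {A,D}; 3:taulm {P,D}; 4:paaku {P,V}; 5:doutageer {V}; 6:taulm {P,D}; 7:paaku {P,V}; 8:ludia {P}; 9:ludia {P}.
One satisfying assignment: A A D P V D P P P.
Check: rule 1 ok; rule 2 ok; rule 3 ok.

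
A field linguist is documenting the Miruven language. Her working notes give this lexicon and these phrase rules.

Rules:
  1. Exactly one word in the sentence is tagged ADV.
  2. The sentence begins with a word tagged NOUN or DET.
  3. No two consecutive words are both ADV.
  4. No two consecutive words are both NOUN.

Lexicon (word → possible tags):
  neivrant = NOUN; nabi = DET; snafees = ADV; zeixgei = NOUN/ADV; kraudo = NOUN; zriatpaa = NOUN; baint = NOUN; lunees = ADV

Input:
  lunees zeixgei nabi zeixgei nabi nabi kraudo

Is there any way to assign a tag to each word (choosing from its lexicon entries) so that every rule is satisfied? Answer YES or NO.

NO

Candidates per position — 1:lunees {ADV}; 2:zeixgei {NOUN,ADV}; 3:nabi {DET}; 4:zeixgei {NOUN,ADV}; 5:nabi {DET}; 6:nabi {DET}; 7:kraudo {NOUN}.
Rule 2 cannot be satisfied by any choice of tags from the lexicon.
So there is no consistent tagging.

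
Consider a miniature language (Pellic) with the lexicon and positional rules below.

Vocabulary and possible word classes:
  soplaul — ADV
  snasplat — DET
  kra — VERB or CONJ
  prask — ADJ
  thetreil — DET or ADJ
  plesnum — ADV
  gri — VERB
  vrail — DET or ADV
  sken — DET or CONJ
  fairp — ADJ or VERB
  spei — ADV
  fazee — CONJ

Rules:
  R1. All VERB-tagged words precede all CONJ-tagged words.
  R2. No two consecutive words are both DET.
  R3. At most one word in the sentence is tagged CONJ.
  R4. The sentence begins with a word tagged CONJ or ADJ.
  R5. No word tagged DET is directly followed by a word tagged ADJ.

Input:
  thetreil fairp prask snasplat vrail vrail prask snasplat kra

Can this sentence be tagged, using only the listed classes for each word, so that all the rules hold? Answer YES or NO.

YES

Candidates per position — 1:thetreil {DET,ADJ}; 2:fairp {ADJ,VERB}; 3:prask {ADJ}; 4:snasplat {DET}; 5:vrail {DET,ADV}; 6:vrail {DET,ADV}; 7:prask {ADJ}; 8:snasplat {DET}; 9:kra {VERB,CONJ}.
One satisfying assignment: ADJ ADJ ADJ DET ADV ADV ADJ DET VERB.
Check: rule 1 satisfied; rule 2 satisfied; rule 3 satisfied; rule 4 satisfied; rule 5 satisfied.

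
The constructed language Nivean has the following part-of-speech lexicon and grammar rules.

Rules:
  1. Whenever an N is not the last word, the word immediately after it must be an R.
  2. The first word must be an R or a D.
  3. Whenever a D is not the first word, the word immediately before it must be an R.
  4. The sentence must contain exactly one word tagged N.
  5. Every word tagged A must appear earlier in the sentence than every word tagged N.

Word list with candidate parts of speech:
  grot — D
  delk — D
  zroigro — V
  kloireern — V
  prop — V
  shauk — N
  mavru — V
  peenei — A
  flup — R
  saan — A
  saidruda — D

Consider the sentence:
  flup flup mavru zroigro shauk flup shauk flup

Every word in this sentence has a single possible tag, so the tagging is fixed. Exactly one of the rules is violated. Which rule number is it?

4

Fixed tagging: R R V V N R N R.
Checking each rule: R1 ✓, R2 ✓, R3 ✓, R4 ✗, R5 ✓.
Only rule 4 fails.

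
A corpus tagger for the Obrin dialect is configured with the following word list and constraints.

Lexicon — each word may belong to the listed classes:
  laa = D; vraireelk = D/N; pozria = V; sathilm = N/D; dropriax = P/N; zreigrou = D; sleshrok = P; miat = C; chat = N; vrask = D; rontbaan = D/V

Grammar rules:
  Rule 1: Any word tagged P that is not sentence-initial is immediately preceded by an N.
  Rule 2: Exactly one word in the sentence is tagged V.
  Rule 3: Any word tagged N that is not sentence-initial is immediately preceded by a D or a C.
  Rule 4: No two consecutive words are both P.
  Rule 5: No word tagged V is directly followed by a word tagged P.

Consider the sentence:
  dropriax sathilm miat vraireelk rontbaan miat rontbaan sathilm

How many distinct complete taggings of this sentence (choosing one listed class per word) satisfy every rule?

12

Candidates per position — 1:dropriax {P,N}; 2:sathilm {N,D}; 3:miat {C}; 4:vraireelk {D,N}; 5:rontbaan {D,V}; 6:miat {C}; 7:rontbaan {D,V}; 8:sathilm {N,D}.
There are 64 candidate sequences in total.
Checking each against the rules leaves 12 sequences.
Count = 12.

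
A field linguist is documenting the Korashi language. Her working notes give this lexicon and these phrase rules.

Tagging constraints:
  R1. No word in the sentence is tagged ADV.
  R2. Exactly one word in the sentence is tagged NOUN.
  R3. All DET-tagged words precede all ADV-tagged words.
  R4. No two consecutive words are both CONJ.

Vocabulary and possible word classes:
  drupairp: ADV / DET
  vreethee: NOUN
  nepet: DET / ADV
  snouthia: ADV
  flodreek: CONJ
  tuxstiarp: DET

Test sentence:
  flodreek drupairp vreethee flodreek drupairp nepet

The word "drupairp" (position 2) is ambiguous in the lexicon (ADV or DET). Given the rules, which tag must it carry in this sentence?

DET

Candidates per position — 1:flodreek {CONJ}; 2:drupairp {ADV,DET}; 3:vreethee {NOUN}; 4:flodreek {CONJ}; 5:drupairp {ADV,DET}; 6:nepet {DET,ADV}.
Position 2: ADV is ruled out by rule 1; that leaves DET.
Position 5: ADV is ruled out by rule 1; that leaves DET.
Position 6: ADV is ruled out by rule 1; that leaves DET.
The unique satisfying tagging is: CONJ DET NOUN CONJ DET DET.
Rule-by-rule: rule 1 ok; rule 2 ok; rule 3 ok; rule 4 ok.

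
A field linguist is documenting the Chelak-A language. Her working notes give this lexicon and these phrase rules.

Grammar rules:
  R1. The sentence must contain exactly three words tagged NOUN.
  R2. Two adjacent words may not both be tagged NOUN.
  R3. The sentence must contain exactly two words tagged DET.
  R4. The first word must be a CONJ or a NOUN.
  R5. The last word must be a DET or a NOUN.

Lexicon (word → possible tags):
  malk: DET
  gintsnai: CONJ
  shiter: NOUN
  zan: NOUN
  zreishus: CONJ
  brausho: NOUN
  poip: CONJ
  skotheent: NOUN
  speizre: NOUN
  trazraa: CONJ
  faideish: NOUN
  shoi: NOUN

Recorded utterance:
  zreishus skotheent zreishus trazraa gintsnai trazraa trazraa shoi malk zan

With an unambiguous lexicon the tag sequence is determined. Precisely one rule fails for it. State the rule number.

Fixed tagging: CONJ NOUN CONJ CONJ CONJ CONJ CONJ NOUN DET NOUN.
Rule check: R1 pass, R2 pass, R3 fail, R4 pass, R5 pass.
Only rule 3 fails.

3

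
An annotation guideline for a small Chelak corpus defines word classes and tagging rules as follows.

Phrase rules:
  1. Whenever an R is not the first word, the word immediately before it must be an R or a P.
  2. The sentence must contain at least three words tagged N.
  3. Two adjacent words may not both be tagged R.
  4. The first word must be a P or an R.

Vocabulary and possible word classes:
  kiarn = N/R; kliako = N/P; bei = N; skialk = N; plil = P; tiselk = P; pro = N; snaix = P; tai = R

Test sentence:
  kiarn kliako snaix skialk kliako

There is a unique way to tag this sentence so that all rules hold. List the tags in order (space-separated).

R N P N N

Candidates per position — 1:kiarn {N,R}; 2:kliako {N,P}; 3:snaix {P}; 4:skialk {N}; 5:kliako {N,P}.
Position 1: N is ruled out by rule 4; that leaves R.
Position 2: P is ruled out by rule 2; that leaves N.
Position 5: P is ruled out by rule 2; that leaves N.
The unique satisfying tagging is: R N P N N.
Verifying each rule — rule 1 satisfied; rule 2 satisfied; rule 3 satisfied; rule 4 satisfied.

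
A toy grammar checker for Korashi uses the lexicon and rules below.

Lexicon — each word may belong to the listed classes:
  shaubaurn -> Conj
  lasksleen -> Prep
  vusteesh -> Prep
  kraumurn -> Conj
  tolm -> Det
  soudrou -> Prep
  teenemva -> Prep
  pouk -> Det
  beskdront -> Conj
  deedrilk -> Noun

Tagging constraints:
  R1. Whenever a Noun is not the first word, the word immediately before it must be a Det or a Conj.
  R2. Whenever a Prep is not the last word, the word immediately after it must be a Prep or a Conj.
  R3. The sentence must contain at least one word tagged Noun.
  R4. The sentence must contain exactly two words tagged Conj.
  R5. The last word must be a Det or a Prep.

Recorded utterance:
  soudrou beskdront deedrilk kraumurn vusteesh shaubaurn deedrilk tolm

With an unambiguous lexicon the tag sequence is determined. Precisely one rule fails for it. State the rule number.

4

Fixed tagging: Prep Conj Noun Conj Prep Conj Noun Det.
Applying the rules: R1 ✓, R2 ✓, R3 ✓, R4 ✗, R5 ✓.
Only rule 4 fails.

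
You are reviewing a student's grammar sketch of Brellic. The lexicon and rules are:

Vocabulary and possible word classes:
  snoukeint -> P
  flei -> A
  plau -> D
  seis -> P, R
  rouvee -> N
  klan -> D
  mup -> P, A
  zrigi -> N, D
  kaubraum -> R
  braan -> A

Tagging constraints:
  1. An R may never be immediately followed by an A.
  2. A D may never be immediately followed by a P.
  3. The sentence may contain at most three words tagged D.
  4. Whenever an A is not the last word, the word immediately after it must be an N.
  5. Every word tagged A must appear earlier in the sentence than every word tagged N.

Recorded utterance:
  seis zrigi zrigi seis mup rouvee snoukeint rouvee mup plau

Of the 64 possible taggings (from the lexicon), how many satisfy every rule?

12

Candidates per position — 1:seis {P,R}; 2:zrigi {N,D}; 3:zrigi {N,D}; 4:seis {P,R}; 5:mup {P,A}; 6:rouvee {N}; 7:snoukeint {P}; 8:rouvee {N}; 9:mup {P,A}; 10:plau {D}.
There are 64 candidate sequences in total.
Checking each against the rules leaves 12 sequences.
Count = 12.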